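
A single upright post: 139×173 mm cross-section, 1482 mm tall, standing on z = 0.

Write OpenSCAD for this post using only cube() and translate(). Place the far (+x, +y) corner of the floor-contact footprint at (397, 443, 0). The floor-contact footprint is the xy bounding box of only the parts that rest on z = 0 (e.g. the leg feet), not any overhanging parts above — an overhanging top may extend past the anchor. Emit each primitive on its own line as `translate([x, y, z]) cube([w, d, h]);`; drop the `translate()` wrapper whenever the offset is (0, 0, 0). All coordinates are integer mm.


translate([258, 270, 0]) cube([139, 173, 1482]);


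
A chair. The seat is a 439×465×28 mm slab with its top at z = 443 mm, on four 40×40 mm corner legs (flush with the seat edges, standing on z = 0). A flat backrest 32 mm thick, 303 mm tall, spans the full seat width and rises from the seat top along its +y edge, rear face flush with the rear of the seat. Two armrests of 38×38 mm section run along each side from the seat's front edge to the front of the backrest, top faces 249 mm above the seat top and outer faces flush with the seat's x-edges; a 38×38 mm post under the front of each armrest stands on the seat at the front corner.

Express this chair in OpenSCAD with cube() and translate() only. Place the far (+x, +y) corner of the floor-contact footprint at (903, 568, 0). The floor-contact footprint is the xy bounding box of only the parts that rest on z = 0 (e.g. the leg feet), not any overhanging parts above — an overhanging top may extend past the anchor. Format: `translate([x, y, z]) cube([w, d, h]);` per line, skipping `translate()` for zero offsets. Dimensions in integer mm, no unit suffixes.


translate([464, 103, 415]) cube([439, 465, 28]);
translate([464, 103, 0]) cube([40, 40, 415]);
translate([863, 103, 0]) cube([40, 40, 415]);
translate([464, 528, 0]) cube([40, 40, 415]);
translate([863, 528, 0]) cube([40, 40, 415]);
translate([464, 536, 443]) cube([439, 32, 303]);
translate([464, 103, 654]) cube([38, 433, 38]);
translate([865, 103, 654]) cube([38, 433, 38]);
translate([464, 103, 443]) cube([38, 38, 211]);
translate([865, 103, 443]) cube([38, 38, 211]);


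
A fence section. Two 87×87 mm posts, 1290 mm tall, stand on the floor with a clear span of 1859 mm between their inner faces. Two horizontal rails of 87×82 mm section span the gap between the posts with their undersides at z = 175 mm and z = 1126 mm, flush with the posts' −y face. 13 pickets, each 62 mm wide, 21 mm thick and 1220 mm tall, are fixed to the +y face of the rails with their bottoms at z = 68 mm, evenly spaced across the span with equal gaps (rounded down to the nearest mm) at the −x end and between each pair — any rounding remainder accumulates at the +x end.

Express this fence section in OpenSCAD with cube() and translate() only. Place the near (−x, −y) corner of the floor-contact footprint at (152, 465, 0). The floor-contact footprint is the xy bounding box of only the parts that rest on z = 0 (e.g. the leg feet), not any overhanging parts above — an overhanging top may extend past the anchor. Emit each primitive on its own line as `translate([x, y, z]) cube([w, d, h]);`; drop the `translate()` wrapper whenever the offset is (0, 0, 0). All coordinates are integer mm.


translate([152, 465, 0]) cube([87, 87, 1290]);
translate([2098, 465, 0]) cube([87, 87, 1290]);
translate([239, 465, 175]) cube([1859, 87, 82]);
translate([239, 465, 1126]) cube([1859, 87, 82]);
translate([314, 552, 68]) cube([62, 21, 1220]);
translate([451, 552, 68]) cube([62, 21, 1220]);
translate([588, 552, 68]) cube([62, 21, 1220]);
translate([725, 552, 68]) cube([62, 21, 1220]);
translate([862, 552, 68]) cube([62, 21, 1220]);
translate([999, 552, 68]) cube([62, 21, 1220]);
translate([1136, 552, 68]) cube([62, 21, 1220]);
translate([1273, 552, 68]) cube([62, 21, 1220]);
translate([1410, 552, 68]) cube([62, 21, 1220]);
translate([1547, 552, 68]) cube([62, 21, 1220]);
translate([1684, 552, 68]) cube([62, 21, 1220]);
translate([1821, 552, 68]) cube([62, 21, 1220]);
translate([1958, 552, 68]) cube([62, 21, 1220]);


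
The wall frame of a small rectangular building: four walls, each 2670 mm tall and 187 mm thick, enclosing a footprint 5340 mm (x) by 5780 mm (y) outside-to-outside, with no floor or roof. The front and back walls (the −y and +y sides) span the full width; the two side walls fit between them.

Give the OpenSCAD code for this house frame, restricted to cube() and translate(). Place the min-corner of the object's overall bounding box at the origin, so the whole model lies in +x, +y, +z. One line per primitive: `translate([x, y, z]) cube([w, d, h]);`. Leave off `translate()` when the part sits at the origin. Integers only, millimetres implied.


cube([5340, 187, 2670]);
translate([0, 5593, 0]) cube([5340, 187, 2670]);
translate([0, 187, 0]) cube([187, 5406, 2670]);
translate([5153, 187, 0]) cube([187, 5406, 2670]);


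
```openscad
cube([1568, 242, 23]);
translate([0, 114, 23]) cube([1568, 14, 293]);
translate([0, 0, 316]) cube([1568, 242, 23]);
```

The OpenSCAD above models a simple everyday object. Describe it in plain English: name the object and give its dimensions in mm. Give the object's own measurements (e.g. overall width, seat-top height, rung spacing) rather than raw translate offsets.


An I-beam lying along x, 1568 mm long. Overall section height 339 mm. Two flanges 242 mm wide (y) and 23 mm thick, one on the floor and one at the top; a web 14 mm thick runs between them, centred on the flange width.


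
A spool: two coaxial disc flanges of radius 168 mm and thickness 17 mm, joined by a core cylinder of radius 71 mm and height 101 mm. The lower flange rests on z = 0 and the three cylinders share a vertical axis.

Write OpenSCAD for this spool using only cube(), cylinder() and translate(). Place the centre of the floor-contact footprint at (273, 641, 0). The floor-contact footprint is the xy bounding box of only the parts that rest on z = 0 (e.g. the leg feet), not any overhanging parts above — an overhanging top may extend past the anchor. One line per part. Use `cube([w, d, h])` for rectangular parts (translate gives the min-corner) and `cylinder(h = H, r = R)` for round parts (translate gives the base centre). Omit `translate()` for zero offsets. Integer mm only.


translate([273, 641, 0]) cylinder(h = 17, r = 168);
translate([273, 641, 17]) cylinder(h = 101, r = 71);
translate([273, 641, 118]) cylinder(h = 17, r = 168);


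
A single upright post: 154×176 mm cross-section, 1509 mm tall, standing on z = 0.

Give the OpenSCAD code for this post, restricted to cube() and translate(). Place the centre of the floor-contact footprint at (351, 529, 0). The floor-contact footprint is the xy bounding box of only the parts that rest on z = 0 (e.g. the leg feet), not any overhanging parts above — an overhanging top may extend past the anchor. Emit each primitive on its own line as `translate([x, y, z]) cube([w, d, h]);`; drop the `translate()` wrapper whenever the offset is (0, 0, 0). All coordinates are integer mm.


translate([274, 441, 0]) cube([154, 176, 1509]);


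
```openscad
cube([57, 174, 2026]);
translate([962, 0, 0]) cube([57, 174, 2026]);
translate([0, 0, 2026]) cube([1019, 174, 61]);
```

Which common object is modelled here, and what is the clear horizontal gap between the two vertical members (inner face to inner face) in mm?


A door frame. The clear opening width is 905 mm.

Two 2026 mm tall posts with a header on top — a door frame. The left jamb is 57 mm wide at x = 0; the right jamb starts at x = 962. The clear opening is 962 − 57 = 905 mm.


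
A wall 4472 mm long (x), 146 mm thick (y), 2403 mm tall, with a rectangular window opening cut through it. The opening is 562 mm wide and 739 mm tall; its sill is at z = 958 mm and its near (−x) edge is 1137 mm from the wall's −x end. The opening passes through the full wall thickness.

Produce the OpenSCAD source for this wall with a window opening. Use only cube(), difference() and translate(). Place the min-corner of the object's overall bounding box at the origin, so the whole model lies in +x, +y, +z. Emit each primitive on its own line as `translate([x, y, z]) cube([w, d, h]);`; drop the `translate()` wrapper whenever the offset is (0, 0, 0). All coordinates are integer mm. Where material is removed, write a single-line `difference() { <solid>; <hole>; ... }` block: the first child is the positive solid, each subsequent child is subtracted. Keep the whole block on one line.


difference() { cube([4472, 146, 2403]); translate([1137, 0, 958]) cube([562, 146, 739]); }


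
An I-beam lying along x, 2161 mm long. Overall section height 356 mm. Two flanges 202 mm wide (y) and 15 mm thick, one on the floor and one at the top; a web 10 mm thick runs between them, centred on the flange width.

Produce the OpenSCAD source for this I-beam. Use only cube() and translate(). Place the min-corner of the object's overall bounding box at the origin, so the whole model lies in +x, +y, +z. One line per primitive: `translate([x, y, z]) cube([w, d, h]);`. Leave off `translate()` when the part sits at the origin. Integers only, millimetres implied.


cube([2161, 202, 15]);
translate([0, 96, 15]) cube([2161, 10, 326]);
translate([0, 0, 341]) cube([2161, 202, 15]);


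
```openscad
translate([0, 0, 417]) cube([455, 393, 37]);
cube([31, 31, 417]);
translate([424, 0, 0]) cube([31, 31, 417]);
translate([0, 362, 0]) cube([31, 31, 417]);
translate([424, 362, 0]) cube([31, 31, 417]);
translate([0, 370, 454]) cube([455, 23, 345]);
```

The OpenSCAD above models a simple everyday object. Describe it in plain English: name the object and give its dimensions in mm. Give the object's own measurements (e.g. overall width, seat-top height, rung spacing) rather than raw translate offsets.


A chair. The seat is a 455×393×37 mm slab with its top at z = 454 mm, on four 31×31 mm corner legs (flush with the seat edges, standing on z = 0). A flat backrest 23 mm thick, 345 mm tall, spans the full seat width and rises from the seat top along its +y edge, rear face flush with the rear of the seat.


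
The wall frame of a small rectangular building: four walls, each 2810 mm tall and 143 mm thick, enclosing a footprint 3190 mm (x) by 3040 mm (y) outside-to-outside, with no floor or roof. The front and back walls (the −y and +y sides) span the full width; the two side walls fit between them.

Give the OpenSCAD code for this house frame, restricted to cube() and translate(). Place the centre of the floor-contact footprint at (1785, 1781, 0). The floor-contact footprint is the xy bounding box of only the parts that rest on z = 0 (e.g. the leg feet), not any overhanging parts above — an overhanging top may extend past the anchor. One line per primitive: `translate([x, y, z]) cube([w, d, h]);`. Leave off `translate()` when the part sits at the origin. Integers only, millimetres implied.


translate([190, 261, 0]) cube([3190, 143, 2810]);
translate([190, 3158, 0]) cube([3190, 143, 2810]);
translate([190, 404, 0]) cube([143, 2754, 2810]);
translate([3237, 404, 0]) cube([143, 2754, 2810]);


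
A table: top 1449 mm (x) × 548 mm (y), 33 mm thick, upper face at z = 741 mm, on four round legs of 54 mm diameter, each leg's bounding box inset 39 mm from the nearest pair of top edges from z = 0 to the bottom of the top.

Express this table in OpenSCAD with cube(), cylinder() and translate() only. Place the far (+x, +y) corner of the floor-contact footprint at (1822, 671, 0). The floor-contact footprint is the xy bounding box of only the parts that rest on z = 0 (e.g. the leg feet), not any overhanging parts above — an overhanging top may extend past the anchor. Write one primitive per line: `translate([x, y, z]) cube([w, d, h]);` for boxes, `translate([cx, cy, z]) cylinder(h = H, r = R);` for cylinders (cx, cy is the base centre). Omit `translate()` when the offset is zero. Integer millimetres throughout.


translate([412, 162, 708]) cube([1449, 548, 33]);
translate([478, 228, 0]) cylinder(h = 708, r = 27);
translate([1795, 228, 0]) cylinder(h = 708, r = 27);
translate([478, 644, 0]) cylinder(h = 708, r = 27);
translate([1795, 644, 0]) cylinder(h = 708, r = 27);


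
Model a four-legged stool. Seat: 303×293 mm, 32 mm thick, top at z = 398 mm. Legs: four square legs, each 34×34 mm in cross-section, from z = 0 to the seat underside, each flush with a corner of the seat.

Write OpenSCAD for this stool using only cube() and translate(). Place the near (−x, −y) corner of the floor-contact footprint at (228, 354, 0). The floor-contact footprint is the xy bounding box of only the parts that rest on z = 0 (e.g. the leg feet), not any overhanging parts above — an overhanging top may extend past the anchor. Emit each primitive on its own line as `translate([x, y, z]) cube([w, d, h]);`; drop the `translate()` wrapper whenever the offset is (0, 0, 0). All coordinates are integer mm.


translate([228, 354, 366]) cube([303, 293, 32]);
translate([228, 354, 0]) cube([34, 34, 366]);
translate([497, 354, 0]) cube([34, 34, 366]);
translate([228, 613, 0]) cube([34, 34, 366]);
translate([497, 613, 0]) cube([34, 34, 366]);


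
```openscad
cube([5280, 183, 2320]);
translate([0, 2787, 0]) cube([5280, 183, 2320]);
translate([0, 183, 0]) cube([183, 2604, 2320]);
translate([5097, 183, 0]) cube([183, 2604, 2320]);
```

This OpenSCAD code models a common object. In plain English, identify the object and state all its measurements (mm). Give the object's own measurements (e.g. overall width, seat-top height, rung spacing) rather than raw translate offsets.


The wall frame of a small rectangular building: four walls, each 2320 mm tall and 183 mm thick, enclosing a footprint 5280 mm (x) by 2970 mm (y) outside-to-outside, with no floor or roof. The front and back walls (the −y and +y sides) span the full width; the two side walls fit between them.


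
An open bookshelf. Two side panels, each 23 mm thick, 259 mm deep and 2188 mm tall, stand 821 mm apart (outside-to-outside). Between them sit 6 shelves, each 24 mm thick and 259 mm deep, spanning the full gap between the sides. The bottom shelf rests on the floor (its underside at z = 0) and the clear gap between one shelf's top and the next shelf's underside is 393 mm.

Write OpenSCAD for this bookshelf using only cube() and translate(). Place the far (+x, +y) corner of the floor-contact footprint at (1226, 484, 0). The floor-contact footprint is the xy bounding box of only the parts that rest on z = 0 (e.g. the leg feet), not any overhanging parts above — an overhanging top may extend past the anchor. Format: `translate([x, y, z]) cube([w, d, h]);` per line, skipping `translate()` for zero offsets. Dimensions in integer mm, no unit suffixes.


translate([405, 225, 0]) cube([23, 259, 2188]);
translate([1203, 225, 0]) cube([23, 259, 2188]);
translate([428, 225, 0]) cube([775, 259, 24]);
translate([428, 225, 417]) cube([775, 259, 24]);
translate([428, 225, 834]) cube([775, 259, 24]);
translate([428, 225, 1251]) cube([775, 259, 24]);
translate([428, 225, 1668]) cube([775, 259, 24]);
translate([428, 225, 2085]) cube([775, 259, 24]);


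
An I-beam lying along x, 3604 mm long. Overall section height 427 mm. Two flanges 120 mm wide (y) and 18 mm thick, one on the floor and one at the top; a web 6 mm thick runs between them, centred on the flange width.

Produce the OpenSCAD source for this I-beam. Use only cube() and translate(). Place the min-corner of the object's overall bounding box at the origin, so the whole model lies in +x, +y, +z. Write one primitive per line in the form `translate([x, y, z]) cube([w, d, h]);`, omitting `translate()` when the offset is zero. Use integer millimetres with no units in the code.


cube([3604, 120, 18]);
translate([0, 57, 18]) cube([3604, 6, 391]);
translate([0, 0, 409]) cube([3604, 120, 18]);


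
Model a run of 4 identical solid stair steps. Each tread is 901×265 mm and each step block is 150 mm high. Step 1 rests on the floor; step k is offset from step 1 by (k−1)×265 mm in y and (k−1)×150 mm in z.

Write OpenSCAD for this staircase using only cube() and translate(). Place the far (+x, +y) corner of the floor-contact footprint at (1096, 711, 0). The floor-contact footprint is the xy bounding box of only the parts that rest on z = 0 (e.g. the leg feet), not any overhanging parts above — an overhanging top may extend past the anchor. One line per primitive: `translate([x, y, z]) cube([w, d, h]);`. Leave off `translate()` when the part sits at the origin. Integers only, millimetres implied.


translate([195, 446, 0]) cube([901, 265, 150]);
translate([195, 711, 150]) cube([901, 265, 150]);
translate([195, 976, 300]) cube([901, 265, 150]);
translate([195, 1241, 450]) cube([901, 265, 150]);


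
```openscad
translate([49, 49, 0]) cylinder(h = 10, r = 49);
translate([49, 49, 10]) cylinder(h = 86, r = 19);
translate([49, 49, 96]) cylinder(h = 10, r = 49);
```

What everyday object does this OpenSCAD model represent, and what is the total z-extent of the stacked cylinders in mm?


A spool. The overall height is 106 mm.

Three coaxial cylinders, large–small–large — a spool. Two 10 mm flanges and a 86 mm core give 10 + 86 + 10 = 106 mm.


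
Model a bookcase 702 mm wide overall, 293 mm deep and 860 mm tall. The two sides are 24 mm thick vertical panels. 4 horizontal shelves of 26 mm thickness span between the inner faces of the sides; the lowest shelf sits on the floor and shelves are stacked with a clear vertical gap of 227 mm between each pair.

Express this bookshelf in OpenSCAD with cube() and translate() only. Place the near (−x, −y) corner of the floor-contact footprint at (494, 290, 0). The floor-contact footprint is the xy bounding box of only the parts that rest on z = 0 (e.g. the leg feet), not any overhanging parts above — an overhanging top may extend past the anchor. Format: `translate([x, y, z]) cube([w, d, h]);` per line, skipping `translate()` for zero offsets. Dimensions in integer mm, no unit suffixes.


translate([494, 290, 0]) cube([24, 293, 860]);
translate([1172, 290, 0]) cube([24, 293, 860]);
translate([518, 290, 0]) cube([654, 293, 26]);
translate([518, 290, 253]) cube([654, 293, 26]);
translate([518, 290, 506]) cube([654, 293, 26]);
translate([518, 290, 759]) cube([654, 293, 26]);


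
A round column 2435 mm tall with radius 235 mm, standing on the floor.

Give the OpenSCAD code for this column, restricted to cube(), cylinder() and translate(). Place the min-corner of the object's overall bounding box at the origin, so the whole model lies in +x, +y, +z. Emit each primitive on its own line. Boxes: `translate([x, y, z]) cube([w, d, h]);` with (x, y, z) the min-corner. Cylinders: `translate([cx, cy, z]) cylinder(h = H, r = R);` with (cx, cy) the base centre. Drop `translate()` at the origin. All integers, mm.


translate([235, 235, 0]) cylinder(h = 2435, r = 235);


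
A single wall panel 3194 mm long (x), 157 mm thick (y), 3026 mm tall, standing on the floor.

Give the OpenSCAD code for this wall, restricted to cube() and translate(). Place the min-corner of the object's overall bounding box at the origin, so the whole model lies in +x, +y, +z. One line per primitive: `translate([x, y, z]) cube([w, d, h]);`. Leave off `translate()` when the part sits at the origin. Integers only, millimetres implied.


cube([3194, 157, 3026]);


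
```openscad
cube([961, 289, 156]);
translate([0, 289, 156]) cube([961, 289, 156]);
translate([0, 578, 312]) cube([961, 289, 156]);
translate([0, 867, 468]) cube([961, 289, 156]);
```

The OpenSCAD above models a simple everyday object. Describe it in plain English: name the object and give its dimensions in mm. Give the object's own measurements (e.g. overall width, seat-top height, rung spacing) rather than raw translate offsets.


A straight staircase of 4 solid steps. Each step is 961 mm wide (x), 289 mm deep (y, the going) and 156 mm tall (the rise). The first step rests on the floor; each subsequent step sits one going further in +y and one rise higher in +z, directly behind and above the previous step with no overlap.


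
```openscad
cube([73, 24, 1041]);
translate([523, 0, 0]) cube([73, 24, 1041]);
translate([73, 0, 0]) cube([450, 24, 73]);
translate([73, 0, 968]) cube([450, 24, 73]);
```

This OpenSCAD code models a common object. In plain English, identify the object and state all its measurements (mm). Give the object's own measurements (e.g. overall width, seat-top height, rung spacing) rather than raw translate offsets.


A rectangular picture frame lying in the x–z plane (depth along y). The opening is 450 mm wide (x) by 895 mm tall (z), surrounded by a border 73 mm wide on all four sides. The frame is 24 mm deep and is made of two full-height vertical stiles with two horizontal rails fitted between them.


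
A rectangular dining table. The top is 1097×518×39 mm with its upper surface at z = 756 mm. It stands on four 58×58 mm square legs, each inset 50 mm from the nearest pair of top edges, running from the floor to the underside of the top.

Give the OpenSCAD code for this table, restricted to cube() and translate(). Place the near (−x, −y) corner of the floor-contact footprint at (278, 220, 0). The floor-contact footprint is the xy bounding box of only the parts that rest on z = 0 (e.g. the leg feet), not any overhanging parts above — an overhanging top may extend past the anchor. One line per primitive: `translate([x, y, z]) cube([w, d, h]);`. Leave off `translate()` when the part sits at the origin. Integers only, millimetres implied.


translate([228, 170, 717]) cube([1097, 518, 39]);
translate([278, 220, 0]) cube([58, 58, 717]);
translate([1217, 220, 0]) cube([58, 58, 717]);
translate([278, 580, 0]) cube([58, 58, 717]);
translate([1217, 580, 0]) cube([58, 58, 717]);


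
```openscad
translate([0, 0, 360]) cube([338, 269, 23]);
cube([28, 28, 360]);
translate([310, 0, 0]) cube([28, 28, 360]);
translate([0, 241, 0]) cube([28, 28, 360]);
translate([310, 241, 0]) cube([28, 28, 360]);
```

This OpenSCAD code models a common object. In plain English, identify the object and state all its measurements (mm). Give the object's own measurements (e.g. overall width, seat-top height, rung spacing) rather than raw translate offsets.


A four-legged stool. The seat is a 338×269×23 mm slab whose top surface is at z = 383 mm; four square legs, each 28×28 mm in cross-section, run from the floor (z = 0) to the underside of the seat, each flush with a corner of the seat.


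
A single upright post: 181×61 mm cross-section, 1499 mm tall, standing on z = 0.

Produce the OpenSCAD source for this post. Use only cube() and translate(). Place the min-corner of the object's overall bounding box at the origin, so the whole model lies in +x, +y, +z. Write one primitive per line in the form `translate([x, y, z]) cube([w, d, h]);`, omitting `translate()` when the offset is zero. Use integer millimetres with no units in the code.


cube([181, 61, 1499]);


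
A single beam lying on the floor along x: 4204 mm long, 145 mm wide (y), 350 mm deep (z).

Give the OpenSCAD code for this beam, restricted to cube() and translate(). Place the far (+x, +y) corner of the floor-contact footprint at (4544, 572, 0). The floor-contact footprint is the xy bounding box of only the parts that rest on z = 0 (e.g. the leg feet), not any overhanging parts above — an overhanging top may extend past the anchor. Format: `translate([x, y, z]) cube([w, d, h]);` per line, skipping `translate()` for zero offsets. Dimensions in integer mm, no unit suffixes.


translate([340, 427, 0]) cube([4204, 145, 350]);


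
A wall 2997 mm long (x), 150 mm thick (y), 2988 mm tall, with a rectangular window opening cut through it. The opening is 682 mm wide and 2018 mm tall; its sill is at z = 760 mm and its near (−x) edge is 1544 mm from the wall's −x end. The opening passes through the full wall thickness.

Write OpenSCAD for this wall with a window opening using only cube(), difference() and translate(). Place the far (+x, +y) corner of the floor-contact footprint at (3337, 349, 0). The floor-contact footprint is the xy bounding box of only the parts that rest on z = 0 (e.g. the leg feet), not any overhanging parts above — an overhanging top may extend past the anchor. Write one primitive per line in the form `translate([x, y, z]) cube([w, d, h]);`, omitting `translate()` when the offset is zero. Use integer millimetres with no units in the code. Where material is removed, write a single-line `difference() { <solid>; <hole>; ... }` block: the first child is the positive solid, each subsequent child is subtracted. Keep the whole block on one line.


difference() { translate([340, 199, 0]) cube([2997, 150, 2988]); translate([1884, 199, 760]) cube([682, 150, 2018]); }


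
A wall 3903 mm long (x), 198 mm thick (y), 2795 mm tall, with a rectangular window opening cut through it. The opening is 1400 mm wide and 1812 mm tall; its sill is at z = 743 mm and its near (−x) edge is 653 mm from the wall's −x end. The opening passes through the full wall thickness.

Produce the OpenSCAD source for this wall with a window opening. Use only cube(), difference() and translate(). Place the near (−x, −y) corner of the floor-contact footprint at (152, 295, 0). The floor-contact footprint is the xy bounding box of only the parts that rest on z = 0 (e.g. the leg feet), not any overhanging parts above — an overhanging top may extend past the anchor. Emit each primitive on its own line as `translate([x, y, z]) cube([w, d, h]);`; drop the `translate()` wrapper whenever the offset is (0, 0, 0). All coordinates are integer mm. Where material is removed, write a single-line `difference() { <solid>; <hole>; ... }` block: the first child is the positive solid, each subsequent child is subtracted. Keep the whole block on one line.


difference() { translate([152, 295, 0]) cube([3903, 198, 2795]); translate([805, 295, 743]) cube([1400, 198, 1812]); }


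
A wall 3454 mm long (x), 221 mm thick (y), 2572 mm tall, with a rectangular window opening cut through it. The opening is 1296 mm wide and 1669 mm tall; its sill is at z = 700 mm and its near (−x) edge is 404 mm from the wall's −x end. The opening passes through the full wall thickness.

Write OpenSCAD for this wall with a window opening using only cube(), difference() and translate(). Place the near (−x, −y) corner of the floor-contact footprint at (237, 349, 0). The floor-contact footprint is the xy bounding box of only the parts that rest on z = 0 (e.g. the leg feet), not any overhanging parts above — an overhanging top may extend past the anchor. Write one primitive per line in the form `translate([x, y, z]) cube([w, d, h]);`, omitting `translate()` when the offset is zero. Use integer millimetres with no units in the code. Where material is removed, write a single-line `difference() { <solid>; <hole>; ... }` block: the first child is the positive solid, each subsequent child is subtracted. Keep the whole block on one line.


difference() { translate([237, 349, 0]) cube([3454, 221, 2572]); translate([641, 349, 700]) cube([1296, 221, 1669]); }


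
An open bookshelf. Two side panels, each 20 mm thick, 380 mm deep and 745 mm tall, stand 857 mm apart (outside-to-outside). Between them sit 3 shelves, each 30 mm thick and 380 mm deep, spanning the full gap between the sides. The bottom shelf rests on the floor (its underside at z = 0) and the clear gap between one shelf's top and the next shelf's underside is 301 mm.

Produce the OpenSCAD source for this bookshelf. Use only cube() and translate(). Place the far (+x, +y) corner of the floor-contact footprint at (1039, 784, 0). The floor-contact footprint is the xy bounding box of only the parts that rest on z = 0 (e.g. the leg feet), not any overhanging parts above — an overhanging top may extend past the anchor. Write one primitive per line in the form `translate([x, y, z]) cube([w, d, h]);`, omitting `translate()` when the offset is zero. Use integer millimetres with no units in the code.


translate([182, 404, 0]) cube([20, 380, 745]);
translate([1019, 404, 0]) cube([20, 380, 745]);
translate([202, 404, 0]) cube([817, 380, 30]);
translate([202, 404, 331]) cube([817, 380, 30]);
translate([202, 404, 662]) cube([817, 380, 30]);


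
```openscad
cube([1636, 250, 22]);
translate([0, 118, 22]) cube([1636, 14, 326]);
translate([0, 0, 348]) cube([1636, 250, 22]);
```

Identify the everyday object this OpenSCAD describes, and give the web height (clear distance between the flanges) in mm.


An I-beam. The web height is 326 mm.

Two wide flanges with a thin centred web — an I-beam. Overall 370 mm minus two 22 mm flanges gives a web of 370 − 2·22 = 326 mm.


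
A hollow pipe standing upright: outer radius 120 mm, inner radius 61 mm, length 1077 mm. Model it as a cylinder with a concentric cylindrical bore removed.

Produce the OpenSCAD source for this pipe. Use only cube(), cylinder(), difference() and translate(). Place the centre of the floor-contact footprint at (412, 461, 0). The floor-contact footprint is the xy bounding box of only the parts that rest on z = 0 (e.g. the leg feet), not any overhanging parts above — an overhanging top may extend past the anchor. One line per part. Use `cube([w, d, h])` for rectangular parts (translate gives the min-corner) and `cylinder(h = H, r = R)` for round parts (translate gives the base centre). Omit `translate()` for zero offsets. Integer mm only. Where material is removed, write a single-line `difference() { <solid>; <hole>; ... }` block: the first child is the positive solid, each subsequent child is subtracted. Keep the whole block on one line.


difference() { translate([412, 461, 0]) cylinder(h = 1077, r = 120); translate([412, 461, 0]) cylinder(h = 1077, r = 61); }


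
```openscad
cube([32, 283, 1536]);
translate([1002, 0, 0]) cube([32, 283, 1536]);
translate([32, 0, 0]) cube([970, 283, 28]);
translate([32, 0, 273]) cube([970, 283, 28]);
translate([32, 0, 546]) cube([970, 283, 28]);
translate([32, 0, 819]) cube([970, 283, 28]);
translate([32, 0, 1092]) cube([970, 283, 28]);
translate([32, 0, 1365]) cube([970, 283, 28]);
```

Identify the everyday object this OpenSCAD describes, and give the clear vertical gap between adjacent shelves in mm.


A bookshelf. The clear shelf gap is 245 mm.

Two tall side panels with 6 horizontal boards between them — a bookshelf. The first two shelf undersides are at z = 0 and z = 273; with shelf thickness 28, the clear gap is 273 − 0 − 28 = 245 mm.


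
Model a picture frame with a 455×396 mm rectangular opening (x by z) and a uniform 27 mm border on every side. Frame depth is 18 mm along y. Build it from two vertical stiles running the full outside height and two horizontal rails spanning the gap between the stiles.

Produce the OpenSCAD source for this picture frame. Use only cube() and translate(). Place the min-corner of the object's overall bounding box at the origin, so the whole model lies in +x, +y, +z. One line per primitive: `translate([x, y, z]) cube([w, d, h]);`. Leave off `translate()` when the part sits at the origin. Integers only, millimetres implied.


cube([27, 18, 450]);
translate([482, 0, 0]) cube([27, 18, 450]);
translate([27, 0, 0]) cube([455, 18, 27]);
translate([27, 0, 423]) cube([455, 18, 27]);


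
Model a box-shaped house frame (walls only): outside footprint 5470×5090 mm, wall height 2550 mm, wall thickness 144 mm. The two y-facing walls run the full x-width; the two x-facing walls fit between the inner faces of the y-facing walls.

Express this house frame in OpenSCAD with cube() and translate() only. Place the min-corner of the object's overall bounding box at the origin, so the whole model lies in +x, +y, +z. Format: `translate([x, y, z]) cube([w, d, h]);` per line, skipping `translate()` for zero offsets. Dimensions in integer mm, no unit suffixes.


cube([5470, 144, 2550]);
translate([0, 4946, 0]) cube([5470, 144, 2550]);
translate([0, 144, 0]) cube([144, 4802, 2550]);
translate([5326, 144, 0]) cube([144, 4802, 2550]);


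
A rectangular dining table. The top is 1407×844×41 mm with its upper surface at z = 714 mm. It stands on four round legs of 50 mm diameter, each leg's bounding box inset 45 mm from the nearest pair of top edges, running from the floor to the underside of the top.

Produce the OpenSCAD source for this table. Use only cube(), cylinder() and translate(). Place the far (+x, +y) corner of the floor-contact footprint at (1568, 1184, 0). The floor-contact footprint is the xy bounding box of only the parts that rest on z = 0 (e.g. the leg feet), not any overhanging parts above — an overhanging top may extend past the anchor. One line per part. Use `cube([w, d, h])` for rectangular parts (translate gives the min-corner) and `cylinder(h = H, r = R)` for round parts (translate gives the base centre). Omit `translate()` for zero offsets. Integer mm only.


translate([206, 385, 673]) cube([1407, 844, 41]);
translate([276, 455, 0]) cylinder(h = 673, r = 25);
translate([1543, 455, 0]) cylinder(h = 673, r = 25);
translate([276, 1159, 0]) cylinder(h = 673, r = 25);
translate([1543, 1159, 0]) cylinder(h = 673, r = 25);


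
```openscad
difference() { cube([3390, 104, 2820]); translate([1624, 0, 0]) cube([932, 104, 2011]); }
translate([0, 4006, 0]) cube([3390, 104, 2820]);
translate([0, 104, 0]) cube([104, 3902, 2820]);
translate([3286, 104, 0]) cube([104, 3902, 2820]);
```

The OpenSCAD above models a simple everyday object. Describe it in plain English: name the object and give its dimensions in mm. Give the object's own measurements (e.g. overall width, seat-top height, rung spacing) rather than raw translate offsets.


A single room: four walls, each 2820 mm tall and 104 mm thick, enclosing an outside footprint 3390×4110 mm (x × y), no floor or roof. The front and back walls (−y and +y sides) run the full x-width; the side walls fit between their inner faces. A door opening 932 mm wide and 2011 mm tall is cut through the front wall from the floor up, its −x edge 1624 mm from the wall's −x end.


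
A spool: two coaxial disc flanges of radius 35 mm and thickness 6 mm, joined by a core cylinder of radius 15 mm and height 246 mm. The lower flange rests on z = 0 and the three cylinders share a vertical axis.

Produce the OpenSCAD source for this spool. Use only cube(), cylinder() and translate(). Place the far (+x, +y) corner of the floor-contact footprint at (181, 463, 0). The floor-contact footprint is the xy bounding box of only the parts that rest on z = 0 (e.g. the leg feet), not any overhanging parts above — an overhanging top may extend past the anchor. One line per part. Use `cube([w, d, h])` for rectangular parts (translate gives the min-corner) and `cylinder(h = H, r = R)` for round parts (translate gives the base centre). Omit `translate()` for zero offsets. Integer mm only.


translate([146, 428, 0]) cylinder(h = 6, r = 35);
translate([146, 428, 6]) cylinder(h = 246, r = 15);
translate([146, 428, 252]) cylinder(h = 6, r = 35);


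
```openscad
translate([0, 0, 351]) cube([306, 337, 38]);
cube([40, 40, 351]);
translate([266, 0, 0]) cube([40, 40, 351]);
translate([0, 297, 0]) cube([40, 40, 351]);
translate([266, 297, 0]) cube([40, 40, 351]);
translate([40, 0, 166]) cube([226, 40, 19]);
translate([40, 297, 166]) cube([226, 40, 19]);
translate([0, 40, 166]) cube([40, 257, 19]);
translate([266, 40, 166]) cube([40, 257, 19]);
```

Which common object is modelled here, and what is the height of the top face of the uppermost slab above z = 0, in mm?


A stool. The seat height is 389 mm.

A 306×337×38 slab at z = 351 on four corner posts — a stool. The seat top is 351 + 38 = 389 mm.


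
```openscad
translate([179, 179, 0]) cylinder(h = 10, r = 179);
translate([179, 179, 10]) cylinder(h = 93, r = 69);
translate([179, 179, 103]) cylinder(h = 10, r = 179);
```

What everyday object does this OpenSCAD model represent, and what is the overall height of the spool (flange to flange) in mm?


A spool. The overall height is 113 mm.

Three coaxial cylinders, large–small–large — a spool. Two 10 mm flanges and a 93 mm core give 10 + 93 + 10 = 113 mm.


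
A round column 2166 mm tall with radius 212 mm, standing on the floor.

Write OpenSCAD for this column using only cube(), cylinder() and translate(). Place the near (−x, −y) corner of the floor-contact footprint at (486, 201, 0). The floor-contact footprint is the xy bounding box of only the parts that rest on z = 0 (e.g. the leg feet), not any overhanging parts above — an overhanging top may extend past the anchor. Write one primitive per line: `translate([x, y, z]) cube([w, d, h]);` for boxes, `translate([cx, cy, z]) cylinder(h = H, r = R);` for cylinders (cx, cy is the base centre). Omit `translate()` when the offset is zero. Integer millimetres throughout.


translate([698, 413, 0]) cylinder(h = 2166, r = 212);


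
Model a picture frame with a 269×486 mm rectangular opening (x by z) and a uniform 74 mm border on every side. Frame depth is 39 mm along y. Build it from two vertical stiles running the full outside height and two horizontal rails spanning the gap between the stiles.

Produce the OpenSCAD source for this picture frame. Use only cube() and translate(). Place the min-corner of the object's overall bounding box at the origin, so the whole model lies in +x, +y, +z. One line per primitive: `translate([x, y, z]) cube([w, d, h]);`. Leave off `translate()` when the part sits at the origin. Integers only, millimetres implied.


cube([74, 39, 634]);
translate([343, 0, 0]) cube([74, 39, 634]);
translate([74, 0, 0]) cube([269, 39, 74]);
translate([74, 0, 560]) cube([269, 39, 74]);


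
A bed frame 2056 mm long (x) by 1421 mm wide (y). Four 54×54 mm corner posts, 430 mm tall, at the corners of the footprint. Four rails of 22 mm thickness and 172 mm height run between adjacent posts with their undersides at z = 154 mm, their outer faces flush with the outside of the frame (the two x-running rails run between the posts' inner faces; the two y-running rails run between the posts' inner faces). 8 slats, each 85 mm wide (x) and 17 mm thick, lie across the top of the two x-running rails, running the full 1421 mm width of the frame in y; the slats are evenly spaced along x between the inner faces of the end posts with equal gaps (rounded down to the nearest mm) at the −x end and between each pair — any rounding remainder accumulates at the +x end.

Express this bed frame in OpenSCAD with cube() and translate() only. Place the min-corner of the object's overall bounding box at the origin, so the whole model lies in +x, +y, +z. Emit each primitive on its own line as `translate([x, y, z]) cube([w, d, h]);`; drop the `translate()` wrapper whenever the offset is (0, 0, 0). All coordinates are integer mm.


cube([54, 54, 430]);
translate([0, 1367, 0]) cube([54, 54, 430]);
translate([2002, 0, 0]) cube([54, 54, 430]);
translate([2002, 1367, 0]) cube([54, 54, 430]);
translate([54, 0, 154]) cube([1948, 22, 172]);
translate([54, 1399, 154]) cube([1948, 22, 172]);
translate([0, 54, 154]) cube([22, 1313, 172]);
translate([2034, 54, 154]) cube([22, 1313, 172]);
translate([194, 0, 326]) cube([85, 1421, 17]);
translate([419, 0, 326]) cube([85, 1421, 17]);
translate([644, 0, 326]) cube([85, 1421, 17]);
translate([869, 0, 326]) cube([85, 1421, 17]);
translate([1094, 0, 326]) cube([85, 1421, 17]);
translate([1319, 0, 326]) cube([85, 1421, 17]);
translate([1544, 0, 326]) cube([85, 1421, 17]);
translate([1769, 0, 326]) cube([85, 1421, 17]);


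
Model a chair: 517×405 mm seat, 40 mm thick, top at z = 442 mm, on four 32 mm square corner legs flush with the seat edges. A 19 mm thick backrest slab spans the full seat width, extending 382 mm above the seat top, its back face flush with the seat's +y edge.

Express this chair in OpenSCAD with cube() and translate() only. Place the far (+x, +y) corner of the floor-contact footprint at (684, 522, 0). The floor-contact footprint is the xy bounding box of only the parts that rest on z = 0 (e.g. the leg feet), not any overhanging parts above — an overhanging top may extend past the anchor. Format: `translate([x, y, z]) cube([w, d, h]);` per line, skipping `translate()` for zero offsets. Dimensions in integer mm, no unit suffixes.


// leg_h = 442 - 40 = 402
translate([167, 117, 402]) cube([517, 405, 40]);
translate([167, 117, 0]) cube([32, 32, 402]);
translate([652, 117, 0]) cube([32, 32, 402]);
translate([167, 490, 0]) cube([32, 32, 402]);
translate([652, 490, 0]) cube([32, 32, 402]);
translate([167, 503, 442]) cube([517, 19, 382]);
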